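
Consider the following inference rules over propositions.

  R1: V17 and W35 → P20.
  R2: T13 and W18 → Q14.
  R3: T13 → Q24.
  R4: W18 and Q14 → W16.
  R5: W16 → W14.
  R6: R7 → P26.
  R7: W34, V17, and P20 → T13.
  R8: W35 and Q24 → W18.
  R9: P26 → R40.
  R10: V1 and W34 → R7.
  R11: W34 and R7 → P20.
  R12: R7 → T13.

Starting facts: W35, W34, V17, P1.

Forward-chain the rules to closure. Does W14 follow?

Yes

From V17 and W35, R1 gives P20.
From W34, V17, and P20, R7 gives T13.
T13 holds, so Q24 follows (R3).
W35 and Q24 hold, so W18 follows (R8).
T13 and W18 hold, so Q14 follows (R2).
From W18 and Q14, R4 gives W16.
From W16, R5 gives W14.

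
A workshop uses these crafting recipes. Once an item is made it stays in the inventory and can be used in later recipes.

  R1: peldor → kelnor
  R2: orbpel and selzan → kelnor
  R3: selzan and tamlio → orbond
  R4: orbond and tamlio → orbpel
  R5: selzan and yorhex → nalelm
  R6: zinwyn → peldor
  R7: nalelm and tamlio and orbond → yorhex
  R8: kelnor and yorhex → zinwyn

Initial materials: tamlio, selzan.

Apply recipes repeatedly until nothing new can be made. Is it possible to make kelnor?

Yes

Using R3, selzan and tamlio make orbond.
orbond and tamlio → orbpel (R4).
Using R2, orbpel and selzan make kelnor.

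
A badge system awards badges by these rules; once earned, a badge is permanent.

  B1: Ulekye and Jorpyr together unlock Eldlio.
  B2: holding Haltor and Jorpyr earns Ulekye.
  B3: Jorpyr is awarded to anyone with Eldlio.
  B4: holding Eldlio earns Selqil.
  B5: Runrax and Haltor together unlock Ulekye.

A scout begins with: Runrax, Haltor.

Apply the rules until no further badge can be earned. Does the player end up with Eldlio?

No

Eldlio would need Ulekye and Jorpyr (B1), but Jorpyr is never earned.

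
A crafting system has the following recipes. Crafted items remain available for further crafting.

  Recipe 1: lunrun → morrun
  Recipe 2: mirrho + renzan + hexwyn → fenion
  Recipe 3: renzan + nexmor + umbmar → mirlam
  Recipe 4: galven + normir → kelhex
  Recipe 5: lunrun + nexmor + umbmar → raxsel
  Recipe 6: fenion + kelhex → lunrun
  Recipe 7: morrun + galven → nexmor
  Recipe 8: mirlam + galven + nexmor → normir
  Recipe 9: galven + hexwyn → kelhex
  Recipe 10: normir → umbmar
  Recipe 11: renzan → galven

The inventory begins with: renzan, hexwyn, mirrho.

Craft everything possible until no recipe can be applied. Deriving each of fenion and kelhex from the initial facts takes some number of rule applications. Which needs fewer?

fenion: Using Recipe 2, mirrho, renzan, and hexwyn make fenion. [1 rule application]
kelhex: renzan → galven (Recipe 11). Using Recipe 9, galven and hexwyn make kelhex. [2 rule applications]
fenion needs fewer.

fenion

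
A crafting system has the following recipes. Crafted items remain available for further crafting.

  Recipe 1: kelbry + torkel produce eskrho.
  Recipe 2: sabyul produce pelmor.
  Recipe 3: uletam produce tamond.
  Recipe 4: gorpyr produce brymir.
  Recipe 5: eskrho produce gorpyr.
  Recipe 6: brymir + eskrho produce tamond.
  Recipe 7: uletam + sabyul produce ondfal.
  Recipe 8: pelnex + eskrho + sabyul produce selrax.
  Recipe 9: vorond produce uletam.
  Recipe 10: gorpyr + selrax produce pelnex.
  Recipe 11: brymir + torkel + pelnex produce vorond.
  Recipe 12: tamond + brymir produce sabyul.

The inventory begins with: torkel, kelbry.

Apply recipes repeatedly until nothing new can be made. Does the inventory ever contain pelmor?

kelbry + torkel → eskrho (Recipe 1).
eskrho → gorpyr (Recipe 5).
Using Recipe 4, gorpyr makes brymir.
brymir + eskrho → tamond (Recipe 6).
Using Recipe 12, tamond and brymir make sabyul.
Using Recipe 2, sabyul makes pelmor.

Yes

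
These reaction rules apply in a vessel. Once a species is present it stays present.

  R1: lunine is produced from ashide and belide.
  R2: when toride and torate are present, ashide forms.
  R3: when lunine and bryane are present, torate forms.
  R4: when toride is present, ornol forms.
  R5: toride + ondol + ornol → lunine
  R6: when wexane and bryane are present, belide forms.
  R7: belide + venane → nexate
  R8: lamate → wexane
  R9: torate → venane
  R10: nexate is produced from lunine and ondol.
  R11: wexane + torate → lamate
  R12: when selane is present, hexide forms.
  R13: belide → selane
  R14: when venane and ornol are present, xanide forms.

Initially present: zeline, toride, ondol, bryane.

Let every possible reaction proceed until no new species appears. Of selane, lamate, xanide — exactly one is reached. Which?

toride present → ornol forms (R4).
toride, ondol, and ornol present → lunine forms (R5).
lunine and bryane present → torate forms (R3).
torate present → venane forms (R9).
venane and ornol present → xanide forms (R14).
lamate would need wexane and torate (R11), but wexane never forms. selane would need belide (R13), but belide never forms.

xanide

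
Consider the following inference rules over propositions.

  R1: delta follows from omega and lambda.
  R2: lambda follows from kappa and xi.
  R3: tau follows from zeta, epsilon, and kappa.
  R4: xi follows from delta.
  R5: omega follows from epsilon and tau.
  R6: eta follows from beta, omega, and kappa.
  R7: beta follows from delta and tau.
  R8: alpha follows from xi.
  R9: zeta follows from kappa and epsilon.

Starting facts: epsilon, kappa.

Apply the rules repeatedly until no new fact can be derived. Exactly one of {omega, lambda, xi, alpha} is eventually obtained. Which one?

kappa and epsilon hold, so zeta follows (R9).
From zeta, epsilon, and kappa, R3 gives tau.
epsilon and tau hold, so omega follows (R5).
xi would need delta (R4), but delta is never established. alpha would need xi (R8), but xi is never established. lambda would need kappa and xi (R2), but xi is never established.

omega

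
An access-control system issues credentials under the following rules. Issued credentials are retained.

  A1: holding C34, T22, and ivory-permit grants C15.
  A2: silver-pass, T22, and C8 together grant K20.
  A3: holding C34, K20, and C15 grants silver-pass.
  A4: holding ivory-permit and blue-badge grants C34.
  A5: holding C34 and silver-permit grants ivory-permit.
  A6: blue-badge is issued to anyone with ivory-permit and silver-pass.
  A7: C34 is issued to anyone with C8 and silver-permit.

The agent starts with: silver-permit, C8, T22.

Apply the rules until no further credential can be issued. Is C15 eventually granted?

Holding C8 and silver-permit grants C34 (A7).
Holding C34 and silver-permit grants ivory-permit (A5).
Holding C34, T22, and ivory-permit grants C15 (A1).

Yes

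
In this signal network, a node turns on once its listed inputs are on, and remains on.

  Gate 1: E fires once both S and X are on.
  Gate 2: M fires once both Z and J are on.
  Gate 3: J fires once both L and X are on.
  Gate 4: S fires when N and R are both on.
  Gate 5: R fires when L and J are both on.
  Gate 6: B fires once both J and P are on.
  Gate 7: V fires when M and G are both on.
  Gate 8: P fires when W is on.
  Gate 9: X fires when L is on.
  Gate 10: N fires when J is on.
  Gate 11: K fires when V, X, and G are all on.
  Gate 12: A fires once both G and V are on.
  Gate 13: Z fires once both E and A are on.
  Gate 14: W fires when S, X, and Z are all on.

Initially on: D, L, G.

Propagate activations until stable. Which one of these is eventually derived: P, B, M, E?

Gate 9: L on → X on.
Gate 3: L and X on → J on.
L and J are on, so R fires (Gate 5).
Gate 10: J on → N on.
Gate 4: N and R on → S on.
Gate 1: S and X on → E on.
B would need J and P (Gate 6), but P never turns on. M would need Z and J (Gate 2), but Z never turns on. P would need W (Gate 8), but W never turns on.

E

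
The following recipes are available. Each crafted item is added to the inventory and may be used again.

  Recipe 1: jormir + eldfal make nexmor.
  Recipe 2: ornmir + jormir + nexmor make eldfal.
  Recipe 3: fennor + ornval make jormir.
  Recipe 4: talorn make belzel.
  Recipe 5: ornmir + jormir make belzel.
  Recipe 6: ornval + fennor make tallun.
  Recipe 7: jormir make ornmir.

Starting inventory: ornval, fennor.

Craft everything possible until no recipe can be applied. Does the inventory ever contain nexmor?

nexmor would need jormir and eldfal (Recipe 1), but eldfal is never obtained.

No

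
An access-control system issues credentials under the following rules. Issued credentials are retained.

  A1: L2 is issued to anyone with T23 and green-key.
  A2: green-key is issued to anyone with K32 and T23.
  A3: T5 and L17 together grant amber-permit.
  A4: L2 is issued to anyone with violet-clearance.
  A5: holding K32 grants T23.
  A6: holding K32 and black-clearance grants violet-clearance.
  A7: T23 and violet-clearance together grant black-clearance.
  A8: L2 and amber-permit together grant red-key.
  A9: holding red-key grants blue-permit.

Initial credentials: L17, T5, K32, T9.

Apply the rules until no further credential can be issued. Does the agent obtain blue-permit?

Yes

Holding T5 and L17 grants amber-permit (A3).
Holding K32 grants T23 (A5).
Holding K32 and T23 grants green-key (A2).
Holding T23 and green-key grants L2 (A1).
Holding L2 and amber-permit grants red-key (A8).
Holding red-key grants blue-permit (A9).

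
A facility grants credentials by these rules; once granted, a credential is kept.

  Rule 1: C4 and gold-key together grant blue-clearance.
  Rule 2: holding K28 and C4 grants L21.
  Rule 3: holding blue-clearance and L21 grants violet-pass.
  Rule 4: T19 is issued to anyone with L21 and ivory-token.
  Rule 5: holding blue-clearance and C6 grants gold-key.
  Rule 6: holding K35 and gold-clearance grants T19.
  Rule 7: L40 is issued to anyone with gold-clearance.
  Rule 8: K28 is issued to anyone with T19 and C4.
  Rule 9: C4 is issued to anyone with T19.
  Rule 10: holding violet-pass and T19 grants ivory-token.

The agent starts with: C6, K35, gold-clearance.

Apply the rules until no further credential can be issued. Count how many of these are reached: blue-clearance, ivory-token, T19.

Holding K35 and gold-clearance grants T19 (Rule 6).
blue-clearance would need C4 and gold-key (Rule 1), but gold-key is never granted.
ivory-token would need violet-pass and T19 (Rule 10), but violet-pass is never granted.
T19: reached.
Reached: T19 — 1 of the 3.

1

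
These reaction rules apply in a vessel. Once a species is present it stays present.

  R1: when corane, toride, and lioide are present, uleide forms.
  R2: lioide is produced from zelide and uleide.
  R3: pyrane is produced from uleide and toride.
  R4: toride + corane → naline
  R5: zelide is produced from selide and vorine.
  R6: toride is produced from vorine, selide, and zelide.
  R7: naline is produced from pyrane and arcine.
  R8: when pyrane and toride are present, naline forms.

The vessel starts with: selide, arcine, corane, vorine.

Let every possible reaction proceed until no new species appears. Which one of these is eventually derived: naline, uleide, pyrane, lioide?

selide and vorine present → zelide forms (R5).
vorine, selide, and zelide present → toride forms (R6).
toride and corane present → naline forms (R4).
lioide would need zelide and uleide (R2), but uleide never forms. uleide would need corane, toride, and lioide (R1), but lioide never forms. pyrane would need uleide and toride (R3), but uleide never forms.

naline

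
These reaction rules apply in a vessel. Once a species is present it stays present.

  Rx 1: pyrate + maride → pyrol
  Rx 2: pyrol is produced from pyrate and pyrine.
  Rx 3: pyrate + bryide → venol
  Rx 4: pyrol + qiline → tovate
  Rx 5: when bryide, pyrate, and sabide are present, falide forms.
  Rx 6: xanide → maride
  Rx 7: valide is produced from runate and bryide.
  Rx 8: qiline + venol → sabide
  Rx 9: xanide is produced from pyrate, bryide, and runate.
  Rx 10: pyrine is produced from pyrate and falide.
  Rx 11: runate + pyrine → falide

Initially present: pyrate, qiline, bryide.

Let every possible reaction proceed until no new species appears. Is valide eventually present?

No

valide would need runate and bryide (Rx 7), but runate never forms.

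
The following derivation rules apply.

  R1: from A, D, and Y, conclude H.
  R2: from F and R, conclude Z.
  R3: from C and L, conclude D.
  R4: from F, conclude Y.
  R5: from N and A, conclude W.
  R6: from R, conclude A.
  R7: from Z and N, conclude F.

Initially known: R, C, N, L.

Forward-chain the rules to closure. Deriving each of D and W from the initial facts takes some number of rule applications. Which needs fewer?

D

D: C and L hold, so D follows (R3). [1 rule application]
W: R holds, so A follows (R6). N and A hold, so W follows (R5). [2 rule applications]
D needs fewer.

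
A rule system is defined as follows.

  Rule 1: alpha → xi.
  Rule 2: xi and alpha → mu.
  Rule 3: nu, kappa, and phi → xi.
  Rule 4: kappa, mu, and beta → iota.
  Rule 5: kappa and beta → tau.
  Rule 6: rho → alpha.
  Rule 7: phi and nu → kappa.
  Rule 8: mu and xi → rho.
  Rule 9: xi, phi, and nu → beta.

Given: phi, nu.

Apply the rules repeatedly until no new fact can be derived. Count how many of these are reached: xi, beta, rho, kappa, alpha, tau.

phi and nu hold, so kappa follows (Rule 7).
From nu, kappa, and phi, Rule 3 gives xi.
From xi, phi, and nu, Rule 9 gives beta.
From kappa and beta, Rule 5 gives tau.
xi: reached.
beta: reached.
rho would need mu and xi (Rule 8), but mu is never established.
kappa: reached.
alpha would need rho (Rule 6), but rho is never established.
tau: reached.
Reached: xi, beta, kappa, and tau — 4 of the 6.

4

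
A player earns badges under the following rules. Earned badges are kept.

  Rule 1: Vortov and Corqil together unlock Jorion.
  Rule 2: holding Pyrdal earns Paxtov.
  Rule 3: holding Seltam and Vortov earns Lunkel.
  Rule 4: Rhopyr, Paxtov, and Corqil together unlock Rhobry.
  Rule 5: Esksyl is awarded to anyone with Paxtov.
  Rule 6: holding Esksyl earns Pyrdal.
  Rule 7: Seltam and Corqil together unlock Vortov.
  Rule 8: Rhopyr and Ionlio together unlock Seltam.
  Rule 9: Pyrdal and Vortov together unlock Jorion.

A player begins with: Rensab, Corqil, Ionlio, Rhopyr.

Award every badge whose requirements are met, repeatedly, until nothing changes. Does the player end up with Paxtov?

No

Paxtov would need Pyrdal (Rule 2), but Pyrdal is never earned.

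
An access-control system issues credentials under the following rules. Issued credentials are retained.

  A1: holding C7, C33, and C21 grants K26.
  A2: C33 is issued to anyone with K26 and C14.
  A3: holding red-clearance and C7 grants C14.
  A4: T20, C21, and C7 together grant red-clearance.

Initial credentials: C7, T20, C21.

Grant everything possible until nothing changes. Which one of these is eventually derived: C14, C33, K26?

Holding T20, C21, and C7 grants red-clearance (A4).
Holding red-clearance and C7 grants C14 (A3).
C33 would need K26 and C14 (A2), but K26 is never granted. K26 would need C7, C33, and C21 (A1), but C33 is never granted.

C14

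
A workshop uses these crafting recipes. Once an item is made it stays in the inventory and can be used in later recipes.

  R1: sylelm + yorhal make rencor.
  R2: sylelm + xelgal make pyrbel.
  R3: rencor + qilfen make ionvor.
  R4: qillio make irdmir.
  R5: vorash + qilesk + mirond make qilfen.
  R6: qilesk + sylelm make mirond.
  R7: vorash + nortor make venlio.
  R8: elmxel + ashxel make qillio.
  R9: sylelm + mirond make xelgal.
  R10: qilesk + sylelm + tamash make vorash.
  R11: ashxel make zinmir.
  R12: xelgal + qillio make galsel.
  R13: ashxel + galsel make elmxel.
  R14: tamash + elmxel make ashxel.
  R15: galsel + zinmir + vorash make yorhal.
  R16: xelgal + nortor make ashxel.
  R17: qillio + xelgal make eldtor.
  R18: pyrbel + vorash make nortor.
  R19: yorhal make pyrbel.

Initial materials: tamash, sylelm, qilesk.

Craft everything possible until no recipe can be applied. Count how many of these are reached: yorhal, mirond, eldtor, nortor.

2

qilesk + sylelm + tamash → vorash (R10).
Using R6, qilesk and sylelm make mirond.
sylelm + mirond → xelgal (R9).
sylelm + xelgal → pyrbel (R2).
pyrbel + vorash → nortor (R18).
yorhal would need galsel, zinmir, and vorash (R15), but galsel is never obtained.
mirond: reached.
eldtor would need qillio and xelgal (R17), but qillio is never obtained.
nortor: reached.
Reached: mirond and nortor — 2 of the 4.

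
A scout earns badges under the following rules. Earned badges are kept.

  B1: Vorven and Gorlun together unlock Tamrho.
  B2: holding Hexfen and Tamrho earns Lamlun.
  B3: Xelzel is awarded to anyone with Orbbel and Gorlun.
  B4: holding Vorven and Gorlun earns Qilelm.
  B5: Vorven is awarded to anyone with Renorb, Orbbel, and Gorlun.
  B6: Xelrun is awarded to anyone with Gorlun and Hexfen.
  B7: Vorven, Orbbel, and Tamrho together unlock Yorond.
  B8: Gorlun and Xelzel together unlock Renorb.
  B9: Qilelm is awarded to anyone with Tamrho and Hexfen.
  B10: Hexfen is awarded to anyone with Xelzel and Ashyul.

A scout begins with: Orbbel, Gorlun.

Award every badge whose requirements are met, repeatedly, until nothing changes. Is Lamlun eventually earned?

No

Lamlun would need Hexfen and Tamrho (B2), but Hexfen is never earned.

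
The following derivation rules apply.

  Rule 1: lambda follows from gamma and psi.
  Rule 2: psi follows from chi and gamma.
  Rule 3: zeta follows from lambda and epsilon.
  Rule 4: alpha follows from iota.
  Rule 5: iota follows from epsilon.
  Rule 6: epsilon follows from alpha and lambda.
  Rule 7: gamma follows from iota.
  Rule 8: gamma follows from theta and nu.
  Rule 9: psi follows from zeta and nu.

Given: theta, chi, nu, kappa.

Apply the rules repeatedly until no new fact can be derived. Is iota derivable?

iota would need epsilon (Rule 5), but epsilon is never established.

No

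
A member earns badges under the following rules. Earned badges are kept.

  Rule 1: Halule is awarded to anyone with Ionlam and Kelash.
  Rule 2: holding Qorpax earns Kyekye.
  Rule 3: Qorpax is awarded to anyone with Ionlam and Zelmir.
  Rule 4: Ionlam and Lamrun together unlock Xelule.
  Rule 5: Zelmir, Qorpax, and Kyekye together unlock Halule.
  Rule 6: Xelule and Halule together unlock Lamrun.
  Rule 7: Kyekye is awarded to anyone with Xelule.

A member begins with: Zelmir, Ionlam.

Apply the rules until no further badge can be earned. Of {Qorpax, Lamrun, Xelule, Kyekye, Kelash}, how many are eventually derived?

2

With Ionlam and Zelmir, Qorpax is earned (Rule 3).
With Qorpax, Kyekye is earned (Rule 2).
Qorpax: reached.
Lamrun would need Xelule and Halule (Rule 6), but Xelule is never earned.
Xelule would need Ionlam and Lamrun (Rule 4), but Lamrun is never earned.
Kyekye: reached.
No rule produces Kelash, and it is not given.
Reached: Qorpax and Kyekye — 2 of the 5.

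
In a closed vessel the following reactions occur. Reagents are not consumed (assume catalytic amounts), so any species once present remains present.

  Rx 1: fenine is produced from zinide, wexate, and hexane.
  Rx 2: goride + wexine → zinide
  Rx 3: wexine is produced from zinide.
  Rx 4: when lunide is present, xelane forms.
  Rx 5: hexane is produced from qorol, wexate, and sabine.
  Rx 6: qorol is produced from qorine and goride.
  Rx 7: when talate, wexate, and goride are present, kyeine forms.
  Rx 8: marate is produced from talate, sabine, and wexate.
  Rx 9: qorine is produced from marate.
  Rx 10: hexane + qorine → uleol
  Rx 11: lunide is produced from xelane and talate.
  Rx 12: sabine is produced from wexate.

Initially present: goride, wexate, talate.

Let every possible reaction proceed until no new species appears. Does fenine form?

fenine would need zinide, wexate, and hexane (Rx 1), but zinide never forms.

No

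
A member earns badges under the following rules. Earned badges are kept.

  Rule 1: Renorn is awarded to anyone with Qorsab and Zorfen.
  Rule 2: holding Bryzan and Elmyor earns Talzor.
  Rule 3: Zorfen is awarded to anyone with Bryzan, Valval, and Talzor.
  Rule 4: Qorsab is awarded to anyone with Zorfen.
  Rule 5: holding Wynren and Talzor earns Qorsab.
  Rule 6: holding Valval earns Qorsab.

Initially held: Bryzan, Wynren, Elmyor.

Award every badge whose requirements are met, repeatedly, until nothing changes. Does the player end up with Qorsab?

Yes

With Bryzan and Elmyor, Talzor is earned (Rule 2).
With Wynren and Talzor, Qorsab is earned (Rule 5).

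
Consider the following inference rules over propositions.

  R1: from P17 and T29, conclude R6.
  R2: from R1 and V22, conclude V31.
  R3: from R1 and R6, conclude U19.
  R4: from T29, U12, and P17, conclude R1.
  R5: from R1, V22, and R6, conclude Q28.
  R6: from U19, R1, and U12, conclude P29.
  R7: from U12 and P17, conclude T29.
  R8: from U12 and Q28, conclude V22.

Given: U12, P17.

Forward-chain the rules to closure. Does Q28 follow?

Q28 would need R1, V22, and R6 (R5), but V22 is never established.

No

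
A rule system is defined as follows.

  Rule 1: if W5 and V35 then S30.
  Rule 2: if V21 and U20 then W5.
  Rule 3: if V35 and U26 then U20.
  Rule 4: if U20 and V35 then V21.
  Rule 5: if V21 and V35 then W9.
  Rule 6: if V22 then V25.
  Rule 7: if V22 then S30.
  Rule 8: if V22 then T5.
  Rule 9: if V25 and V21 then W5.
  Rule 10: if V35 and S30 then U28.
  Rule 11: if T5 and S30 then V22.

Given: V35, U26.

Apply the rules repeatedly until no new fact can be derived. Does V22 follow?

V22 would need T5 and S30 (Rule 11), but T5 is never established.

No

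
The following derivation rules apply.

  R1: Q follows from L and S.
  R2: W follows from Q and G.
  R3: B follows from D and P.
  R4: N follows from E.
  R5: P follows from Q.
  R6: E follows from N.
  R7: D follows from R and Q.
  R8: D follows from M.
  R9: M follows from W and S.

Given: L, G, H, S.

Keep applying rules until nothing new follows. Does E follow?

E would need N (R6), but N is never established.

No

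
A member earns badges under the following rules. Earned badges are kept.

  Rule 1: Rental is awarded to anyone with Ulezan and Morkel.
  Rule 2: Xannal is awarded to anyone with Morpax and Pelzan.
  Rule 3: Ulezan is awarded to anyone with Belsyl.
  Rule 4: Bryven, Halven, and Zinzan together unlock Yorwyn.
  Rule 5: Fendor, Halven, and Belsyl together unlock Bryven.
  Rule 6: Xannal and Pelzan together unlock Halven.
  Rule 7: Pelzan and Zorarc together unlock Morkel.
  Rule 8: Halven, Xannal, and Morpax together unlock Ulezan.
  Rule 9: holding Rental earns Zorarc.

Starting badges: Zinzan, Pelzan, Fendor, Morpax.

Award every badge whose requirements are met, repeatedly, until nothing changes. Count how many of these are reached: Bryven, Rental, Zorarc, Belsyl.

Bryven would need Fendor, Halven, and Belsyl (Rule 5), but Belsyl is never earned.
Rental would need Ulezan and Morkel (Rule 1), but Morkel is never earned.
Zorarc would need Rental (Rule 9), but Rental is never earned.
No rule produces Belsyl, and it is not given.
None of the 4 are reached.

0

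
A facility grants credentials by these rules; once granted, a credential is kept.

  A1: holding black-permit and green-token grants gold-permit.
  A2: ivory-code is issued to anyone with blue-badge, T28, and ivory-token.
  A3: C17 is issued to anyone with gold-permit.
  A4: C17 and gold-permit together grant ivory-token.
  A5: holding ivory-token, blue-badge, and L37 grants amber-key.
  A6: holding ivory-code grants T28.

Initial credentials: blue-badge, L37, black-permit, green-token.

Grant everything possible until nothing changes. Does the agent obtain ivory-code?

No

ivory-code would need blue-badge, T28, and ivory-token (A2), but T28 is never granted.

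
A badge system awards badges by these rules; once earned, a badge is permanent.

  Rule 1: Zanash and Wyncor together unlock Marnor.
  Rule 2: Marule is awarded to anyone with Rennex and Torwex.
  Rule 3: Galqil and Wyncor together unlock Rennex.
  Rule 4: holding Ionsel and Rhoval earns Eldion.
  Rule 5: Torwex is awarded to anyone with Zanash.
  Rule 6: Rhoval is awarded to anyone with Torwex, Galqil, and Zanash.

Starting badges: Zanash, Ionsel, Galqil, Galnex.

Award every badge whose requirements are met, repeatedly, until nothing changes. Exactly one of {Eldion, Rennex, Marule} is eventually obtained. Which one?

With Zanash, Torwex is earned (Rule 5).
With Torwex, Galqil, and Zanash, Rhoval is earned (Rule 6).
With Ionsel and Rhoval, Eldion is earned (Rule 4).
Rennex would need Galqil and Wyncor (Rule 3), but Wyncor is never earned. Marule would need Rennex and Torwex (Rule 2), but Rennex is never earned.

Eldion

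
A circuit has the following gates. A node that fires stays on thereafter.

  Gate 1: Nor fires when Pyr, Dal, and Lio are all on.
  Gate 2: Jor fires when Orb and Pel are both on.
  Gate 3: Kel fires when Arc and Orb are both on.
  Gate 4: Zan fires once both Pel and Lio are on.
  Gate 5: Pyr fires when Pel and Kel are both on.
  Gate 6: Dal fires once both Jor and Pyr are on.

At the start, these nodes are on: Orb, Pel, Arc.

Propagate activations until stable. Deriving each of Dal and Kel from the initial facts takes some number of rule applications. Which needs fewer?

Kel

Kel: Gate 3: Arc and Orb on → Kel on. [1 rule application]
Dal: Arc and Orb are on, so Kel fires (Gate 3). Orb and Pel are on, so Jor fires (Gate 2). Pel and Kel are on, so Pyr fires (Gate 5). Jor and Pyr are on, so Dal fires (Gate 6). [4 rule applications]
Kel needs fewer.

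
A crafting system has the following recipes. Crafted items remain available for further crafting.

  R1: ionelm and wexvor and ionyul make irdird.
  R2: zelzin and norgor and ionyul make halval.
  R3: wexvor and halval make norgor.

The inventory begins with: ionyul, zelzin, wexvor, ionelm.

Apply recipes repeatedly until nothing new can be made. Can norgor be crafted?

norgor would need wexvor and halval (R3), but halval is never obtained.

No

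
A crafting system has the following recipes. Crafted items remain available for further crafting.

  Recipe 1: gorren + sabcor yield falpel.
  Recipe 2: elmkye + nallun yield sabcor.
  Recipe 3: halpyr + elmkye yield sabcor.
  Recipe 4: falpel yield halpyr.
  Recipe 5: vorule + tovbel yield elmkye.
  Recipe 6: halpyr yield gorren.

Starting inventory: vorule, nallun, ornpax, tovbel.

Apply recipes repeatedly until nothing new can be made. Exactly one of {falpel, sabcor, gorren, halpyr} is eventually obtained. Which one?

vorule + tovbel → elmkye (Recipe 5).
elmkye + nallun → sabcor (Recipe 2).
halpyr would need falpel (Recipe 4), but falpel is never obtained. gorren would need halpyr (Recipe 6), but halpyr is never obtained. falpel would need gorren and sabcor (Recipe 1), but gorren is never obtained.

sabcor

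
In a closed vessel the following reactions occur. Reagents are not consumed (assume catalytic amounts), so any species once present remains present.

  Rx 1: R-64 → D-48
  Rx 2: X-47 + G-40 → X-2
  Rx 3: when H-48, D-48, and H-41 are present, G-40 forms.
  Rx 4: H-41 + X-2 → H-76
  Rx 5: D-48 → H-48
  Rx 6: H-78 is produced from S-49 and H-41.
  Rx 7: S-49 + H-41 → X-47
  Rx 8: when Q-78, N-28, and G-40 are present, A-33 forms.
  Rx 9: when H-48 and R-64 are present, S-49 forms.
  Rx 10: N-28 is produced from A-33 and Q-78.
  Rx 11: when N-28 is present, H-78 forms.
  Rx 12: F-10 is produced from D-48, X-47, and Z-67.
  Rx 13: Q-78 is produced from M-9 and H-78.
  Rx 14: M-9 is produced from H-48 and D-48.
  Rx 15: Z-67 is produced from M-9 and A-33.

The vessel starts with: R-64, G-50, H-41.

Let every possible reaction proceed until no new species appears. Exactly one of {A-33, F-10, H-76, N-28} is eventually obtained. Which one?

H-76

R-64 present → D-48 forms (Rx 1).
D-48 present → H-48 forms (Rx 5).
H-48, D-48, and H-41 present → G-40 forms (Rx 3).
H-48 and R-64 present → S-49 forms (Rx 9).
S-49 and H-41 present → X-47 forms (Rx 7).
X-47 and G-40 present → X-2 forms (Rx 2).
H-41 and X-2 present → H-76 forms (Rx 4).
N-28 would need A-33 and Q-78 (Rx 10), but A-33 never forms. F-10 would need D-48, X-47, and Z-67 (Rx 12), but Z-67 never forms. A-33 would need Q-78, N-28, and G-40 (Rx 8), but N-28 never forms.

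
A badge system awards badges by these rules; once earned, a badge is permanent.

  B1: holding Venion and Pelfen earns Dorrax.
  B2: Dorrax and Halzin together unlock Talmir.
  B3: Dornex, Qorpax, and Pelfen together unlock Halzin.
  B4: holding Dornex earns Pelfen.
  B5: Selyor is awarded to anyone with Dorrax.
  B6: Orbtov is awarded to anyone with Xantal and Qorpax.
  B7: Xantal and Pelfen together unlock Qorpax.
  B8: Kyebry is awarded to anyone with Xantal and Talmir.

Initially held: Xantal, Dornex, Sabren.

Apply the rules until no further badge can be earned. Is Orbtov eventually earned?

Yes

With Dornex, Pelfen is earned (B4).
With Xantal and Pelfen, Qorpax is earned (B7).
With Xantal and Qorpax, Orbtov is earned (B6).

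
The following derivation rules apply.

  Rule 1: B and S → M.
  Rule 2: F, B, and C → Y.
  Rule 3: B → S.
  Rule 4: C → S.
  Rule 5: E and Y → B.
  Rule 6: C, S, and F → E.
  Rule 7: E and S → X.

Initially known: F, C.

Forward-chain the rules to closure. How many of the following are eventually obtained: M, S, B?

C holds, so S follows (Rule 4).
M would need B and S (Rule 1), but B is never established.
S: reached.
B would need E and Y (Rule 5), but Y is never established.
Reached: S — 1 of the 3.

1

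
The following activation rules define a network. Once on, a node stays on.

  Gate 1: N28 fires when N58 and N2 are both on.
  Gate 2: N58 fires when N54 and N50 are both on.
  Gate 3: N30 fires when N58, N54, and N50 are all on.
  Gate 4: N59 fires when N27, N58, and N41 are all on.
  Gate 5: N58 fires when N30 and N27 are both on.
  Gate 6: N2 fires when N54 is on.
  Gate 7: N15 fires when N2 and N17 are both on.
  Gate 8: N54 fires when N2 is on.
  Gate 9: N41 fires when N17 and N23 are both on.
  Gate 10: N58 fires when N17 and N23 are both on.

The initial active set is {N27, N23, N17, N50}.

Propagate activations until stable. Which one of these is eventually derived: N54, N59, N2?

N59

Gate 9: N17 and N23 on → N41 on.
N17 and N23 are on, so N58 fires (Gate 10).
N27, N58, and N41 are on, so N59 fires (Gate 4).
N2 would need N54 (Gate 6), but N54 never turns on. N54 would need N2 (Gate 8), but N2 never turns on.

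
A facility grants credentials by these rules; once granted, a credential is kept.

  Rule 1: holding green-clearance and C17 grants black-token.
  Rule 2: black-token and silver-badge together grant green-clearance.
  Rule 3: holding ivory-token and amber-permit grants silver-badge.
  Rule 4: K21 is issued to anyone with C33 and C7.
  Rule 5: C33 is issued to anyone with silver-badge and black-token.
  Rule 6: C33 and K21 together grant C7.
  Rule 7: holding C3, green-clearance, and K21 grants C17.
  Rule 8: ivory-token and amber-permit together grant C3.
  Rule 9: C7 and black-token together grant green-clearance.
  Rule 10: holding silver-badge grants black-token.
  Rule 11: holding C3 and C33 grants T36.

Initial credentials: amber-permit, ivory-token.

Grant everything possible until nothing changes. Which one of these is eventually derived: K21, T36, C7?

Holding ivory-token and amber-permit grants C3 (Rule 8).
Holding ivory-token and amber-permit grants silver-badge (Rule 3).
Holding silver-badge grants black-token (Rule 10).
Holding silver-badge and black-token grants C33 (Rule 5).
Holding C3 and C33 grants T36 (Rule 11).
K21 would need C33 and C7 (Rule 4), but C7 is never granted. C7 would need C33 and K21 (Rule 6), but K21 is never granted.

T36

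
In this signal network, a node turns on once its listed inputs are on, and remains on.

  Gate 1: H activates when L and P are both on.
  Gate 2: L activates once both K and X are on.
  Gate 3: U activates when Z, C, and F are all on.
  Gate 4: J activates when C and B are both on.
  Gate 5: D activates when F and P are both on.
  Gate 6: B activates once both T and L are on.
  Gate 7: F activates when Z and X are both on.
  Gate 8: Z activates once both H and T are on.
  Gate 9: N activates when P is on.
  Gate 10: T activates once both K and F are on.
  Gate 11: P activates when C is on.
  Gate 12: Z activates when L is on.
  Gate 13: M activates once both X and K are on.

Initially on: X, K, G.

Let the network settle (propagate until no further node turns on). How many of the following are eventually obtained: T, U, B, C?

2

Gate 2: K and X on → L on.
L is on, so Z activates (Gate 12).
Z and X are on, so F activates (Gate 7).
Gate 10: K and F on → T on.
T and L are on, so B activates (Gate 6).
T: reached.
U would need Z, C, and F (Gate 3), but C never turns on.
B: reached.
No rule produces C, and it is not given.
Reached: T and B — 2 of the 4.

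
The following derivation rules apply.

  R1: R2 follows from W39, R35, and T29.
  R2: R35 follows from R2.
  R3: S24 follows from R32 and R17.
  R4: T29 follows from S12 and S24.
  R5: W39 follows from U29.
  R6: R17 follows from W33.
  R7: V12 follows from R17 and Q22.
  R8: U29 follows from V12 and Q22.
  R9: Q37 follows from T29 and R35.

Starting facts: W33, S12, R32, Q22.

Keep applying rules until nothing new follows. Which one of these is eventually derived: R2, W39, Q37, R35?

W33 holds, so R17 follows (R6).
R17 and Q22 hold, so V12 follows (R7).
V12 and Q22 hold, so U29 follows (R8).
U29 holds, so W39 follows (R5).
R35 would need R2 (R2), but R2 is never established. Q37 would need T29 and R35 (R9), but R35 is never established. R2 would need W39, R35, and T29 (R1), but R35 is never established.

W39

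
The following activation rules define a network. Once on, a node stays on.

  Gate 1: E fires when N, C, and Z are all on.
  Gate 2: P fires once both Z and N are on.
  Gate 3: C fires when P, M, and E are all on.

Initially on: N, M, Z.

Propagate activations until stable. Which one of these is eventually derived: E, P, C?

Gate 2: Z and N on → P on.
E would need N, C, and Z (Gate 1), but C never turns on. C would need P, M, and E (Gate 3), but E never turns on.

P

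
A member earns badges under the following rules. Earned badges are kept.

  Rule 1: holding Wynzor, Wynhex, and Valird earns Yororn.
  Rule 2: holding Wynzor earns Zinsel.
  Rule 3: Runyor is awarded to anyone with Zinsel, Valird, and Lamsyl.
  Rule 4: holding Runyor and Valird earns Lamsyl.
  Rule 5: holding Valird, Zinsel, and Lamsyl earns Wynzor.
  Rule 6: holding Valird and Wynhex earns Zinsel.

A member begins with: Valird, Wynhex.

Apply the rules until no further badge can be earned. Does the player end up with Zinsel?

Yes

With Valird and Wynhex, Zinsel is earned (Rule 6).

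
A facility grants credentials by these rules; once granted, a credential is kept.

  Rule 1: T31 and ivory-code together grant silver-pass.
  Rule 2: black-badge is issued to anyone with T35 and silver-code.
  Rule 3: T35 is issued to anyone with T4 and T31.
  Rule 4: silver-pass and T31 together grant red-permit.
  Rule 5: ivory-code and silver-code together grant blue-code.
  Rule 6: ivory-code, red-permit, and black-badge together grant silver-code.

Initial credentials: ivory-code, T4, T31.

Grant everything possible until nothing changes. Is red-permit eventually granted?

Yes

Holding T31 and ivory-code grants silver-pass (Rule 1).
Holding silver-pass and T31 grants red-permit (Rule 4).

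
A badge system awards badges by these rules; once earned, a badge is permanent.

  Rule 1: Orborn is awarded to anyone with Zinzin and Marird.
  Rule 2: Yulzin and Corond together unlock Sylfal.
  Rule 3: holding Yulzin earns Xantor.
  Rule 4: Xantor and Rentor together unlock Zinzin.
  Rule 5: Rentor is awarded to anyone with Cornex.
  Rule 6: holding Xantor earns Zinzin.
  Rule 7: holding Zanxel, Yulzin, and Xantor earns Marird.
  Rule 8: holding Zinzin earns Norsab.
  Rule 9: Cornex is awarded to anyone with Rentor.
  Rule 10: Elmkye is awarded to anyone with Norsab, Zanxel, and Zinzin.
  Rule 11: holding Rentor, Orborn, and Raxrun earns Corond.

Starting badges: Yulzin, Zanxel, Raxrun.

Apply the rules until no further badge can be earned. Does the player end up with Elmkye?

With Yulzin, Xantor is earned (Rule 3).
With Xantor, Zinzin is earned (Rule 6).
With Zinzin, Norsab is earned (Rule 8).
With Norsab, Zanxel, and Zinzin, Elmkye is earned (Rule 10).

Yes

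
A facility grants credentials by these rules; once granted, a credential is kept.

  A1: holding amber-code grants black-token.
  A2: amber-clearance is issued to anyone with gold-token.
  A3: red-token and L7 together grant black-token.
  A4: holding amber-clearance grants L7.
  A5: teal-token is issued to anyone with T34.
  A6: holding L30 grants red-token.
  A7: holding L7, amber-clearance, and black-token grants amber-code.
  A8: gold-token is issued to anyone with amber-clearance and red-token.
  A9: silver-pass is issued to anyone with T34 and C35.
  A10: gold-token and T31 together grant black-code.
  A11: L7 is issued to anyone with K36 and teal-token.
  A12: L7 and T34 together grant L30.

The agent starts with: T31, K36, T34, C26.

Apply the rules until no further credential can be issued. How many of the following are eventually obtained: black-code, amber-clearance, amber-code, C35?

black-code would need gold-token and T31 (A10), but gold-token is never granted.
amber-clearance would need gold-token (A2), but gold-token is never granted.
amber-code would need L7, amber-clearance, and black-token (A7), but amber-clearance is never granted.
No rule produces C35, and it is not given.
None of the 4 are reached.

0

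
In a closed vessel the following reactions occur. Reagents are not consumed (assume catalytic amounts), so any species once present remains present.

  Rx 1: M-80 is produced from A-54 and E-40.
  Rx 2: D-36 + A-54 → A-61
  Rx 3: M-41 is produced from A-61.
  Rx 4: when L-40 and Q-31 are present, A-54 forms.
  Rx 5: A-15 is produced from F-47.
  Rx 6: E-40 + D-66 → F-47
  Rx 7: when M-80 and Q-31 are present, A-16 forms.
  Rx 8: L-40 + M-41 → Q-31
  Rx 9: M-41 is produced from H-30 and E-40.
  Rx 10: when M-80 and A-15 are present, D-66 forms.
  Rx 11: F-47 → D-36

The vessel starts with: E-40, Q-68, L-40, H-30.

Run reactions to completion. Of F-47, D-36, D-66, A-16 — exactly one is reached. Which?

H-30 and E-40 present → M-41 forms (Rx 9).
L-40 and M-41 present → Q-31 forms (Rx 8).
L-40 and Q-31 present → A-54 forms (Rx 4).
A-54 and E-40 present → M-80 forms (Rx 1).
M-80 and Q-31 present → A-16 forms (Rx 7).
F-47 would need E-40 and D-66 (Rx 6), but D-66 never forms. D-66 would need M-80 and A-15 (Rx 10), but A-15 never forms. D-36 would need F-47 (Rx 11), but F-47 never forms.

A-16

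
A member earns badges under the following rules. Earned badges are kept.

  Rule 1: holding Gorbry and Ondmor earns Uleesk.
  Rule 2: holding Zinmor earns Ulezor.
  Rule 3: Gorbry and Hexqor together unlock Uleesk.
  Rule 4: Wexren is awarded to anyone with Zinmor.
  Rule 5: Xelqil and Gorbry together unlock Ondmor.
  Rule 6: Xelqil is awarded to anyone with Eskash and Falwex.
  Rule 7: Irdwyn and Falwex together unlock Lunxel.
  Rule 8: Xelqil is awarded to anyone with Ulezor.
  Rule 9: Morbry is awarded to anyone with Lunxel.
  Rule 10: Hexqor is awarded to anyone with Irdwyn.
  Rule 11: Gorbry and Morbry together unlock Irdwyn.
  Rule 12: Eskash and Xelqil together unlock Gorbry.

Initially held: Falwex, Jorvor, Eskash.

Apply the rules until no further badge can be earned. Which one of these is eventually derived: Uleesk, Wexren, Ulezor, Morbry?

Uleesk

With Eskash and Falwex, Xelqil is earned (Rule 6).
With Eskash and Xelqil, Gorbry is earned (Rule 12).
With Xelqil and Gorbry, Ondmor is earned (Rule 5).
With Gorbry and Ondmor, Uleesk is earned (Rule 1).
Ulezor would need Zinmor (Rule 2), but Zinmor is never earned. Morbry would need Lunxel (Rule 9), but Lunxel is never earned. Wexren would need Zinmor (Rule 4), but Zinmor is never earned.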